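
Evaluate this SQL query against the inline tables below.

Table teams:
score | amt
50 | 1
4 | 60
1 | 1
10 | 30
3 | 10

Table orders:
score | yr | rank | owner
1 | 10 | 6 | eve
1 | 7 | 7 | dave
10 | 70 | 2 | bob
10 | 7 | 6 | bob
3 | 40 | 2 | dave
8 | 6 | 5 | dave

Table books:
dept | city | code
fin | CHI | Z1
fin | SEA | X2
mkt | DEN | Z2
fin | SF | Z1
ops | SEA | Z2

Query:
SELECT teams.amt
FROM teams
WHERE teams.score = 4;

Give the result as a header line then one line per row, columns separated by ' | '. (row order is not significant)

== RESULT ==
teams.amt
60

Derivation:
After WHERE (1 rows):
teams.score | teams.amt
4 | 60
After SELECT (1 rows):
teams.amt
60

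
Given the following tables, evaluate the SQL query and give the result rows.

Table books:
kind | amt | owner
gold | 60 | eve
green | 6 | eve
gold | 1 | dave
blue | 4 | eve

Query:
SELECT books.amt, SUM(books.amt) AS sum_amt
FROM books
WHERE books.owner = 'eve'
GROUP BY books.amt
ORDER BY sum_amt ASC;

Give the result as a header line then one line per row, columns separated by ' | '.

== RESULT ==
books.amt | sum_amt
4 | 4
6 | 6
60 | 60

Derivation:
After WHERE (3 rows):
books.kind | books.amt | books.owner
gold | 60 | eve
green | 6 | eve
blue | 4 | eve
After GROUP BY (3 rows):
books.amt | sum_amt
60 | 60
6 | 6
4 | 4
After ORDER BY (3 rows):
books.amt | sum_amt
4 | 4
6 | 6
60 | 60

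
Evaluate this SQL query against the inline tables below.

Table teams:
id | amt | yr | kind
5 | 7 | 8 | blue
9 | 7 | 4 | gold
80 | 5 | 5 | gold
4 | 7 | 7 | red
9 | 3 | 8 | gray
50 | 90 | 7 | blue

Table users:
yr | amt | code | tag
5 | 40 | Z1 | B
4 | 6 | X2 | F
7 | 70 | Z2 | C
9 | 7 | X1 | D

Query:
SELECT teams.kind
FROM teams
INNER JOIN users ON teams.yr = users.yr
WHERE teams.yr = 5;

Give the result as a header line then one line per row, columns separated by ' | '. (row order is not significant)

== RESULT ==
teams.kind
gold

Derivation:
After JOIN users (4 rows):
teams.id | teams.amt | teams.yr | teams.kind | users.yr | users.amt | users.code | users.tag
9 | 7 | 4 | gold | 4 | 6 | X2 | F
80 | 5 | 5 | gold | 5 | 40 | Z1 | B
4 | 7 | 7 | red | 7 | 70 | Z2 | C
50 | 90 | 7 | blue | 7 | 70 | Z2 | C
After WHERE (1 rows):
teams.id | teams.amt | teams.yr | teams.kind | users.yr | users.amt | users.code | users.tag
80 | 5 | 5 | gold | 5 | 40 | Z1 | B
After SELECT (1 rows):
teams.kind
gold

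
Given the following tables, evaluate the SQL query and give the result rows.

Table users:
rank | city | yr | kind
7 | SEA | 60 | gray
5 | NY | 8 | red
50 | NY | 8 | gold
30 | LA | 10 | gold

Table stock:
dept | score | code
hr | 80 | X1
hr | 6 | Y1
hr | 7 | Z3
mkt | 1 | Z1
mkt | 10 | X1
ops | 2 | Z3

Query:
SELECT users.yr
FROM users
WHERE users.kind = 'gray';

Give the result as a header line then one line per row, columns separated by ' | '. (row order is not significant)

After WHERE (1 rows):
users.rank | users.city | users.yr | users.kind
7 | SEA | 60 | gray
After SELECT (1 rows):
users.yr
60

== RESULT ==
users.yr
60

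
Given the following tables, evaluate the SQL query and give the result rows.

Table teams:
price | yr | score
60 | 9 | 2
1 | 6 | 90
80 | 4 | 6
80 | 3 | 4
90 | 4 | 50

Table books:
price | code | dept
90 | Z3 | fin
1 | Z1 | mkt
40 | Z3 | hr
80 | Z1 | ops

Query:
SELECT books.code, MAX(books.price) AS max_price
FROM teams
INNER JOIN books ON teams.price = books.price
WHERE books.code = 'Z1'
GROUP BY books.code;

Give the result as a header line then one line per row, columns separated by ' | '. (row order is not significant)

== RESULT ==
books.code | max_price
Z1 | 80

Derivation:
After JOIN books (4 rows):
teams.price | teams.yr | teams.score | books.price | books.code | books.dept
1 | 6 | 90 | 1 | Z1 | mkt
80 | 4 | 6 | 80 | Z1 | ops
80 | 3 | 4 | 80 | Z1 | ops
90 | 4 | 50 | 90 | Z3 | fin
After WHERE (3 rows):
teams.price | teams.yr | teams.score | books.price | books.code | books.dept
1 | 6 | 90 | 1 | Z1 | mkt
80 | 4 | 6 | 80 | Z1 | ops
80 | 3 | 4 | 80 | Z1 | ops
After GROUP BY (1 rows):
books.code | max_price
Z1 | 80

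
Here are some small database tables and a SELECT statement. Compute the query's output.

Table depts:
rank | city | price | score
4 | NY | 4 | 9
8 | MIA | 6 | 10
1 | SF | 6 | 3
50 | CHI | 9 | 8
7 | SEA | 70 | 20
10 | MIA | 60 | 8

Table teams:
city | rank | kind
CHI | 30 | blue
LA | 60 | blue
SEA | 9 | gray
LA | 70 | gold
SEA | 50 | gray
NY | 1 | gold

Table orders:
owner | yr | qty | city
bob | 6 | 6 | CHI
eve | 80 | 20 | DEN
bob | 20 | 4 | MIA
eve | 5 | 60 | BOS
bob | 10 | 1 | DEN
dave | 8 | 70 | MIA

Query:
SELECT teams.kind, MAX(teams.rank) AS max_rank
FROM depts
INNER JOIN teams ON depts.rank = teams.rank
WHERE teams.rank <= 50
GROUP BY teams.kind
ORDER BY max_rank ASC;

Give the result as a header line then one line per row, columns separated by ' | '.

== RESULT ==
teams.kind | max_rank
gold | 1
gray | 50

Derivation:
After JOIN teams (2 rows):
depts.rank | depts.city | depts.price | depts.score | teams.city | teams.rank | teams.kind
1 | SF | 6 | 3 | NY | 1 | gold
50 | CHI | 9 | 8 | SEA | 50 | gray
After WHERE (2 rows):
depts.rank | depts.city | depts.price | depts.score | teams.city | teams.rank | teams.kind
1 | SF | 6 | 3 | NY | 1 | gold
50 | CHI | 9 | 8 | SEA | 50 | gray
After GROUP BY (2 rows):
teams.kind | max_rank
gold | 1
gray | 50
After ORDER BY (2 rows):
teams.kind | max_rank
gold | 1
gray | 50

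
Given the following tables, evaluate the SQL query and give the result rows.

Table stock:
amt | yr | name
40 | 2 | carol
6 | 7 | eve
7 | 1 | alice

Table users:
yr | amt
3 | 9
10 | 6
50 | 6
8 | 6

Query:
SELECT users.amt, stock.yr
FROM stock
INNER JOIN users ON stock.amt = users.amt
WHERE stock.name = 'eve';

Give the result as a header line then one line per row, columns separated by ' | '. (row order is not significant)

After JOIN users (3 rows):
stock.amt | stock.yr | stock.name | users.yr | users.amt
6 | 7 | eve | 10 | 6
6 | 7 | eve | 50 | 6
6 | 7 | eve | 8 | 6
After WHERE (3 rows):
stock.amt | stock.yr | stock.name | users.yr | users.amt
6 | 7 | eve | 10 | 6
6 | 7 | eve | 50 | 6
6 | 7 | eve | 8 | 6
After SELECT (3 rows):
users.amt | stock.yr
6 | 7
6 | 7
6 | 7

== RESULT ==
users.amt | stock.yr
6 | 7
6 | 7
6 | 7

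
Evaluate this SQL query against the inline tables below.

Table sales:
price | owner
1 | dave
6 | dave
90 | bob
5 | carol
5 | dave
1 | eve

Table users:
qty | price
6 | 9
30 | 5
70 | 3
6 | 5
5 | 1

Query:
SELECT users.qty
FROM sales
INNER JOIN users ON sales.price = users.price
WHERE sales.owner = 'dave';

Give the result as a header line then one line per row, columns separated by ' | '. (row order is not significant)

After JOIN users (6 rows):
sales.price | sales.owner | users.qty | users.price
1 | dave | 5 | 1
5 | carol | 30 | 5
5 | carol | 6 | 5
5 | dave | 30 | 5
5 | dave | 6 | 5
1 | eve | 5 | 1
After WHERE (3 rows):
sales.price | sales.owner | users.qty | users.price
1 | dave | 5 | 1
5 | dave | 30 | 5
5 | dave | 6 | 5
After SELECT (3 rows):
users.qty
5
30
6

== RESULT ==
users.qty
5
30
6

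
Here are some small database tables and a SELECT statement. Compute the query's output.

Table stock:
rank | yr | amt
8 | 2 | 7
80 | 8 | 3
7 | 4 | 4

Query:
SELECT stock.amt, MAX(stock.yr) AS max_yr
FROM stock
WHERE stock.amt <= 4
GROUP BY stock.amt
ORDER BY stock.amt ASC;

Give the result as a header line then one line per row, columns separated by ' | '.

== RESULT ==
stock.amt | max_yr
3 | 8
4 | 4

Derivation:
After WHERE (2 rows):
stock.rank | stock.yr | stock.amt
80 | 8 | 3
7 | 4 | 4
After GROUP BY (2 rows):
stock.amt | max_yr
3 | 8
4 | 4
After ORDER BY (2 rows):
stock.amt | max_yr
3 | 8
4 | 4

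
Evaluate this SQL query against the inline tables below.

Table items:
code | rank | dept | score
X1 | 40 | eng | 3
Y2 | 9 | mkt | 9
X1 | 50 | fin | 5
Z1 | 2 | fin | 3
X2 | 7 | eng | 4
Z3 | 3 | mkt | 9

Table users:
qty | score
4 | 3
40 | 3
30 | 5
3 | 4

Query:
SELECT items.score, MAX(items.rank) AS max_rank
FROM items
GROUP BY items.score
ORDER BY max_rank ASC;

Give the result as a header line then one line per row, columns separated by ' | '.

== RESULT ==
items.score | max_rank
4 | 7
9 | 9
3 | 40
5 | 50

Derivation:
After GROUP BY (4 rows):
items.score | max_rank
3 | 40
9 | 9
5 | 50
4 | 7
After ORDER BY (4 rows):
items.score | max_rank
4 | 7
9 | 9
3 | 40
5 | 50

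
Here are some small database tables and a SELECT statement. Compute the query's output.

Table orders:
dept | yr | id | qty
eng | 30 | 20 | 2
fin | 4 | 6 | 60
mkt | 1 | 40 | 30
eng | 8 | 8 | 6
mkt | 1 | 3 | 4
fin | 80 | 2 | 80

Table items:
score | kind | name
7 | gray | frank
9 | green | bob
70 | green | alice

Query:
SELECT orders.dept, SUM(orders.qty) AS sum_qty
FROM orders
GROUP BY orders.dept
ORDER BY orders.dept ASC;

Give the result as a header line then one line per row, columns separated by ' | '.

== RESULT ==
orders.dept | sum_qty
eng | 8
fin | 140
mkt | 34

Derivation:
After GROUP BY (3 rows):
orders.dept | sum_qty
eng | 8
fin | 140
mkt | 34
After ORDER BY (3 rows):
orders.dept | sum_qty
eng | 8
fin | 140
mkt | 34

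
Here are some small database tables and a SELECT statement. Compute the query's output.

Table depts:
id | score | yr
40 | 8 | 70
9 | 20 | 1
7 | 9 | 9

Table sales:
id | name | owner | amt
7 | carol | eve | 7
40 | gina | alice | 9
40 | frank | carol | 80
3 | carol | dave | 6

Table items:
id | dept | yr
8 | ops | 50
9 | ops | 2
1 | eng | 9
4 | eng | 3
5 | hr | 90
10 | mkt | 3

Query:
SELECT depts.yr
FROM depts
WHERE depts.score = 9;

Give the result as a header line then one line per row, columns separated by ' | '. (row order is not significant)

== RESULT ==
depts.yr
9

Derivation:
After WHERE (1 rows):
depts.id | depts.score | depts.yr
7 | 9 | 9
After SELECT (1 rows):
depts.yr
9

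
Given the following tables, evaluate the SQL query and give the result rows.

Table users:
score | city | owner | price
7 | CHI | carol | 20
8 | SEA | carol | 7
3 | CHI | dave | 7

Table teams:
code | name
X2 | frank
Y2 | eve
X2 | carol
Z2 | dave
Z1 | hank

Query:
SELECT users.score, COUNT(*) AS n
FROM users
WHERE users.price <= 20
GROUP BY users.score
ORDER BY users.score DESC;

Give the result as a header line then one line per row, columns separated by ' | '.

After WHERE (3 rows):
users.score | users.city | users.owner | users.price
7 | CHI | carol | 20
8 | SEA | carol | 7
3 | CHI | dave | 7
After GROUP BY (3 rows):
users.score | n
7 | 1
8 | 1
3 | 1
After ORDER BY (3 rows):
users.score | n
8 | 1
7 | 1
3 | 1

== RESULT ==
users.score | n
8 | 1
7 | 1
3 | 1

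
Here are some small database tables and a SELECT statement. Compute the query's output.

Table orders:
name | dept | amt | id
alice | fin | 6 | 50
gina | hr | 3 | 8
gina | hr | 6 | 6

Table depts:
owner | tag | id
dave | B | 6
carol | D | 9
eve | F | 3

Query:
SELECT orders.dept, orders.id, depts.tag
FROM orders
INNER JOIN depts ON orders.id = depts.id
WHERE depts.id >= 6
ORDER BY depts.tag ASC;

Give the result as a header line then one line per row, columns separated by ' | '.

After JOIN depts (1 rows):
orders.name | orders.dept | orders.amt | orders.id | depts.owner | depts.tag | depts.id
gina | hr | 6 | 6 | dave | B | 6
After WHERE (1 rows):
orders.name | orders.dept | orders.amt | orders.id | depts.owner | depts.tag | depts.id
gina | hr | 6 | 6 | dave | B | 6
After SELECT (1 rows):
orders.dept | orders.id | depts.tag
hr | 6 | B
After ORDER BY (1 rows):
orders.dept | orders.id | depts.tag
hr | 6 | B

== RESULT ==
orders.dept | orders.id | depts.tag
hr | 6 | B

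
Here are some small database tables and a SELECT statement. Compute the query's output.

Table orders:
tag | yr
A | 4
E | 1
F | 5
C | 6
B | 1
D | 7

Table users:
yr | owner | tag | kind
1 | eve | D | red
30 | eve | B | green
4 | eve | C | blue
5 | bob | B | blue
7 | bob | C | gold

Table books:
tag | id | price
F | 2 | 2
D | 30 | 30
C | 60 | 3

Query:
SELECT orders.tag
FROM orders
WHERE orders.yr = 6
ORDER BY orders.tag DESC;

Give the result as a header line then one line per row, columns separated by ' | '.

After WHERE (1 rows):
orders.tag | orders.yr
C | 6
After SELECT (1 rows):
orders.tag
C
After ORDER BY (1 rows):
orders.tag
C

== RESULT ==
orders.tag
C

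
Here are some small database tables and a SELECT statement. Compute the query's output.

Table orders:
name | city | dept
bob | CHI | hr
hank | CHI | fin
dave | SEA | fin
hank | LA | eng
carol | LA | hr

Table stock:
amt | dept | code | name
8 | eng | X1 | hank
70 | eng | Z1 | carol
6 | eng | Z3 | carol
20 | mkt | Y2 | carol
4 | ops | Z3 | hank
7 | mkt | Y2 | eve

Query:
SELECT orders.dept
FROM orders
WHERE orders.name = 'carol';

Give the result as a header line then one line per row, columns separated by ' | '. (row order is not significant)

== RESULT ==
orders.dept
hr

Derivation:
After WHERE (1 rows):
orders.name | orders.city | orders.dept
carol | LA | hr
After SELECT (1 rows):
orders.dept
hr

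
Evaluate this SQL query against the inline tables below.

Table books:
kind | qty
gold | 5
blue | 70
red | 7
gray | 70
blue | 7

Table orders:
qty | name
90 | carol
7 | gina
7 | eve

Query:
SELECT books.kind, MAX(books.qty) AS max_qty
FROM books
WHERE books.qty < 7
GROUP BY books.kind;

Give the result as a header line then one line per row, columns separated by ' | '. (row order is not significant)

After WHERE (1 rows):
books.kind | books.qty
gold | 5
After GROUP BY (1 rows):
books.kind | max_qty
gold | 5

== RESULT ==
books.kind | max_qty
gold | 5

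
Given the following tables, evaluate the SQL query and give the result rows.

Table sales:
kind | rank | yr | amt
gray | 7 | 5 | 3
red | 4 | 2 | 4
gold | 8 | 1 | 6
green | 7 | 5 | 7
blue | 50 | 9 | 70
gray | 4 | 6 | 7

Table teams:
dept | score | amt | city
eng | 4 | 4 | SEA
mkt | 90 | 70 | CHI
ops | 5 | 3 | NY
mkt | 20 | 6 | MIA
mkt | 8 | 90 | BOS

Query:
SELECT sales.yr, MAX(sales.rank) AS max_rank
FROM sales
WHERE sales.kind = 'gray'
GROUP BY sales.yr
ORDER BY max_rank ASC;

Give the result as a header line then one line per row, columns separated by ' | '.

After WHERE (2 rows):
sales.kind | sales.rank | sales.yr | sales.amt
gray | 7 | 5 | 3
gray | 4 | 6 | 7
After GROUP BY (2 rows):
sales.yr | max_rank
5 | 7
6 | 4
After ORDER BY (2 rows):
sales.yr | max_rank
6 | 4
5 | 7

== RESULT ==
sales.yr | max_rank
6 | 4
5 | 7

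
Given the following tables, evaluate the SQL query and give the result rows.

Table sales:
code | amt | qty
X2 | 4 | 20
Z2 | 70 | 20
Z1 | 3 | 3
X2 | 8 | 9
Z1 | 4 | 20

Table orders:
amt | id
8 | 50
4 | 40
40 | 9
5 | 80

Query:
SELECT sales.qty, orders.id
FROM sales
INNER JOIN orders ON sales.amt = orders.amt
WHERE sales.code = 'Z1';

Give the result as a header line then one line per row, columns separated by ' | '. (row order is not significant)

After JOIN orders (3 rows):
sales.code | sales.amt | sales.qty | orders.amt | orders.id
X2 | 4 | 20 | 4 | 40
X2 | 8 | 9 | 8 | 50
Z1 | 4 | 20 | 4 | 40
After WHERE (1 rows):
sales.code | sales.amt | sales.qty | orders.amt | orders.id
Z1 | 4 | 20 | 4 | 40
After SELECT (1 rows):
sales.qty | orders.id
20 | 40

== RESULT ==
sales.qty | orders.id
20 | 40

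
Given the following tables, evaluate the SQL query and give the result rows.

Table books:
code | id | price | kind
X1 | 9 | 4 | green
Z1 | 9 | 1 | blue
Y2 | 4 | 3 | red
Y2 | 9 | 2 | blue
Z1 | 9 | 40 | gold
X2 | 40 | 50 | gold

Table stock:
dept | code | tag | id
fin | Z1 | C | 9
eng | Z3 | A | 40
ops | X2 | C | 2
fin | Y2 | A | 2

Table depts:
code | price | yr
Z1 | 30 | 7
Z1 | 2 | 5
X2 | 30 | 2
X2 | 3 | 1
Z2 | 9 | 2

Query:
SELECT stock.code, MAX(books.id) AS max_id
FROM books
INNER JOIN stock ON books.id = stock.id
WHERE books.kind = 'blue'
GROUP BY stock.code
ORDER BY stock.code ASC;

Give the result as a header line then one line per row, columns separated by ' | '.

== RESULT ==
stock.code | max_id
Z1 | 9

Derivation:
After JOIN stock (5 rows):
books.code | books.id | books.price | books.kind | stock.dept | stock.code | stock.tag | stock.id
X1 | 9 | 4 | green | fin | Z1 | C | 9
Z1 | 9 | 1 | blue | fin | Z1 | C | 9
Y2 | 9 | 2 | blue | fin | Z1 | C | 9
Z1 | 9 | 40 | gold | fin | Z1 | C | 9
X2 | 40 | 50 | gold | eng | Z3 | A | 40
After WHERE (2 rows):
books.code | books.id | books.price | books.kind | stock.dept | stock.code | stock.tag | stock.id
Z1 | 9 | 1 | blue | fin | Z1 | C | 9
Y2 | 9 | 2 | blue | fin | Z1 | C | 9
After GROUP BY (1 rows):
stock.code | max_id
Z1 | 9
After ORDER BY (1 rows):
stock.code | max_id
Z1 | 9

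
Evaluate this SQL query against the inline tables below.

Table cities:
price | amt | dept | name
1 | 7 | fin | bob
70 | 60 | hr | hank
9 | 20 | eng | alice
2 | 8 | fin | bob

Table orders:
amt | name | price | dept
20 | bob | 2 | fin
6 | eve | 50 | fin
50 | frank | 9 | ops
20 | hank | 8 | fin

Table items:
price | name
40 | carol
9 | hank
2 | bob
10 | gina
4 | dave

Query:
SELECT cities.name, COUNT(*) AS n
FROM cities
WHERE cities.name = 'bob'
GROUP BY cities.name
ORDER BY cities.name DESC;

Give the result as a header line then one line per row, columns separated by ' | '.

After WHERE (2 rows):
cities.price | cities.amt | cities.dept | cities.name
1 | 7 | fin | bob
2 | 8 | fin | bob
After GROUP BY (1 rows):
cities.name | n
bob | 2
After ORDER BY (1 rows):
cities.name | n
bob | 2

== RESULT ==
cities.name | n
bob | 2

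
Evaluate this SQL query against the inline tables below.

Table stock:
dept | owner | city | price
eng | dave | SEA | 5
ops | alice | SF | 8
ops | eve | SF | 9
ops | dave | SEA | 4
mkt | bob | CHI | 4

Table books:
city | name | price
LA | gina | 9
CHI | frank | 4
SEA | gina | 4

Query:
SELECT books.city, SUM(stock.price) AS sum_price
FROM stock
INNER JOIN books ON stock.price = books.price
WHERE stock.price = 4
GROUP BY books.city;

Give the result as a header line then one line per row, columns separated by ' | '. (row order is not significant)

After JOIN books (5 rows):
stock.dept | stock.owner | stock.city | stock.price | books.city | books.name | books.price
ops | eve | SF | 9 | LA | gina | 9
ops | dave | SEA | 4 | CHI | frank | 4
ops | dave | SEA | 4 | SEA | gina | 4
mkt | bob | CHI | 4 | CHI | frank | 4
mkt | bob | CHI | 4 | SEA | gina | 4
After WHERE (4 rows):
stock.dept | stock.owner | stock.city | stock.price | books.city | books.name | books.price
ops | dave | SEA | 4 | CHI | frank | 4
ops | dave | SEA | 4 | SEA | gina | 4
mkt | bob | CHI | 4 | CHI | frank | 4
mkt | bob | CHI | 4 | SEA | gina | 4
After GROUP BY (2 rows):
books.city | sum_price
CHI | 8
SEA | 8

== RESULT ==
books.city | sum_price
CHI | 8
SEA | 8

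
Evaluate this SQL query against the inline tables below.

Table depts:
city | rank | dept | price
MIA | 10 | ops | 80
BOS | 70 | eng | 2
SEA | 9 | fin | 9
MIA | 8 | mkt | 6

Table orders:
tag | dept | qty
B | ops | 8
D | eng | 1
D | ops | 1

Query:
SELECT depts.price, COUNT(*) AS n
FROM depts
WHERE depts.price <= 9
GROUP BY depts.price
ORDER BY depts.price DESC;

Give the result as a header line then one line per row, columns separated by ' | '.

After WHERE (3 rows):
depts.city | depts.rank | depts.dept | depts.price
BOS | 70 | eng | 2
SEA | 9 | fin | 9
MIA | 8 | mkt | 6
After GROUP BY (3 rows):
depts.price | n
2 | 1
9 | 1
6 | 1
After ORDER BY (3 rows):
depts.price | n
9 | 1
6 | 1
2 | 1

== RESULT ==
depts.price | n
9 | 1
6 | 1
2 | 1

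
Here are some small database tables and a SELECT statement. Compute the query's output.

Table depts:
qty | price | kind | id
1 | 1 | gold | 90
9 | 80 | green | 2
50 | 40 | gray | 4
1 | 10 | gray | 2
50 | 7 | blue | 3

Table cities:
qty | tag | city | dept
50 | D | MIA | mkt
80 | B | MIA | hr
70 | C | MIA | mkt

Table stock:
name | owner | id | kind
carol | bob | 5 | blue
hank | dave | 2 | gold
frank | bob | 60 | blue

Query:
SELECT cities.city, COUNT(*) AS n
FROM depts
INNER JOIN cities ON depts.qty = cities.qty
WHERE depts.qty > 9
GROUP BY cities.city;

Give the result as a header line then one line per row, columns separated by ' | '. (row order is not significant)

After JOIN cities (2 rows):
depts.qty | depts.price | depts.kind | depts.id | cities.qty | cities.tag | cities.city | cities.dept
50 | 40 | gray | 4 | 50 | D | MIA | mkt
50 | 7 | blue | 3 | 50 | D | MIA | mkt
After WHERE (2 rows):
depts.qty | depts.price | depts.kind | depts.id | cities.qty | cities.tag | cities.city | cities.dept
50 | 40 | gray | 4 | 50 | D | MIA | mkt
50 | 7 | blue | 3 | 50 | D | MIA | mkt
After GROUP BY (1 rows):
cities.city | n
MIA | 2

== RESULT ==
cities.city | n
MIA | 2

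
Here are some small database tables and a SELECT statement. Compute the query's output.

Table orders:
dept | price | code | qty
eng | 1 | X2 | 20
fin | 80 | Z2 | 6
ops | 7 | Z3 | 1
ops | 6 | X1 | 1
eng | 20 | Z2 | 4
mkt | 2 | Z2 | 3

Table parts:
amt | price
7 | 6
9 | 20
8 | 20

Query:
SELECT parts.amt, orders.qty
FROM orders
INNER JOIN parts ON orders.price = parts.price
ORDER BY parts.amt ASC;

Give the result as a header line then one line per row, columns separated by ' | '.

== RESULT ==
parts.amt | orders.qty
7 | 1
8 | 4
9 | 4

Derivation:
After JOIN parts (3 rows):
orders.dept | orders.price | orders.code | orders.qty | parts.amt | parts.price
ops | 6 | X1 | 1 | 7 | 6
eng | 20 | Z2 | 4 | 9 | 20
eng | 20 | Z2 | 4 | 8 | 20
After SELECT (3 rows):
parts.amt | orders.qty
7 | 1
9 | 4
8 | 4
After ORDER BY (3 rows):
parts.amt | orders.qty
7 | 1
8 | 4
9 | 4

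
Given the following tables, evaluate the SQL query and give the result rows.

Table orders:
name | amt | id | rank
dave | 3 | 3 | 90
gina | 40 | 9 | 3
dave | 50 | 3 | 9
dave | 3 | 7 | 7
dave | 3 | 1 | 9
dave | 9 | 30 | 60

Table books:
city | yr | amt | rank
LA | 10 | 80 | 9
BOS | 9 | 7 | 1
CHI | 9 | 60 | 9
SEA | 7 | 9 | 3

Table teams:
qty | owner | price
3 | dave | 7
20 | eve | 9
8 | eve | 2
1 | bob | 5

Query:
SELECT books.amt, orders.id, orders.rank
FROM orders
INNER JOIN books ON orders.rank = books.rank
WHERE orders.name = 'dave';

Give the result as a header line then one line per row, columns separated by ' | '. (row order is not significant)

After JOIN books (5 rows):
orders.name | orders.amt | orders.id | orders.rank | books.city | books.yr | books.amt | books.rank
gina | 40 | 9 | 3 | SEA | 7 | 9 | 3
dave | 50 | 3 | 9 | LA | 10 | 80 | 9
dave | 50 | 3 | 9 | CHI | 9 | 60 | 9
dave | 3 | 1 | 9 | LA | 10 | 80 | 9
dave | 3 | 1 | 9 | CHI | 9 | 60 | 9
After WHERE (4 rows):
orders.name | orders.amt | orders.id | orders.rank | books.city | books.yr | books.amt | books.rank
dave | 50 | 3 | 9 | LA | 10 | 80 | 9
dave | 50 | 3 | 9 | CHI | 9 | 60 | 9
dave | 3 | 1 | 9 | LA | 10 | 80 | 9
dave | 3 | 1 | 9 | CHI | 9 | 60 | 9
After SELECT (4 rows):
books.amt | orders.id | orders.rank
80 | 3 | 9
60 | 3 | 9
80 | 1 | 9
60 | 1 | 9

== RESULT ==
books.amt | orders.id | orders.rank
80 | 3 | 9
60 | 3 | 9
80 | 1 | 9
60 | 1 | 9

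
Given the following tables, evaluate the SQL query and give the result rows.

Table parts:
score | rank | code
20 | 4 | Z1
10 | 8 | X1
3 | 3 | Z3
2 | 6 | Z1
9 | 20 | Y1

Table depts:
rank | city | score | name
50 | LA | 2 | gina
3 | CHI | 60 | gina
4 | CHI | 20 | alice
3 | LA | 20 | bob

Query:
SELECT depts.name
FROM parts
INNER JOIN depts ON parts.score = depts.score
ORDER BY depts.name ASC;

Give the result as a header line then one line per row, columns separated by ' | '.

After JOIN depts (3 rows):
parts.score | parts.rank | parts.code | depts.rank | depts.city | depts.score | depts.name
20 | 4 | Z1 | 4 | CHI | 20 | alice
20 | 4 | Z1 | 3 | LA | 20 | bob
2 | 6 | Z1 | 50 | LA | 2 | gina
After SELECT (3 rows):
depts.name
alice
bob
gina
After ORDER BY (3 rows):
depts.name
alice
bob
gina

== RESULT ==
depts.name
alice
bob
gina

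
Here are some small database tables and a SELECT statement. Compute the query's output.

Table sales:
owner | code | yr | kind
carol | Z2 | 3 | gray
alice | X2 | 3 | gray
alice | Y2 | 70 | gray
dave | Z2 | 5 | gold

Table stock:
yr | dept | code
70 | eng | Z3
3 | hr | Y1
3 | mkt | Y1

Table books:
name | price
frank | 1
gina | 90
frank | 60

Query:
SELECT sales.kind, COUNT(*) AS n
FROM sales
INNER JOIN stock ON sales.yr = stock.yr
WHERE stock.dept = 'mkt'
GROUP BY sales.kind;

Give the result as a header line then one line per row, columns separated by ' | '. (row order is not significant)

== RESULT ==
sales.kind | n
gray | 2

Derivation:
After JOIN stock (5 rows):
sales.owner | sales.code | sales.yr | sales.kind | stock.yr | stock.dept | stock.code
carol | Z2 | 3 | gray | 3 | hr | Y1
carol | Z2 | 3 | gray | 3 | mkt | Y1
alice | X2 | 3 | gray | 3 | hr | Y1
alice | X2 | 3 | gray | 3 | mkt | Y1
alice | Y2 | 70 | gray | 70 | eng | Z3
After WHERE (2 rows):
sales.owner | sales.code | sales.yr | sales.kind | stock.yr | stock.dept | stock.code
carol | Z2 | 3 | gray | 3 | mkt | Y1
alice | X2 | 3 | gray | 3 | mkt | Y1
After GROUP BY (1 rows):
sales.kind | n
gray | 2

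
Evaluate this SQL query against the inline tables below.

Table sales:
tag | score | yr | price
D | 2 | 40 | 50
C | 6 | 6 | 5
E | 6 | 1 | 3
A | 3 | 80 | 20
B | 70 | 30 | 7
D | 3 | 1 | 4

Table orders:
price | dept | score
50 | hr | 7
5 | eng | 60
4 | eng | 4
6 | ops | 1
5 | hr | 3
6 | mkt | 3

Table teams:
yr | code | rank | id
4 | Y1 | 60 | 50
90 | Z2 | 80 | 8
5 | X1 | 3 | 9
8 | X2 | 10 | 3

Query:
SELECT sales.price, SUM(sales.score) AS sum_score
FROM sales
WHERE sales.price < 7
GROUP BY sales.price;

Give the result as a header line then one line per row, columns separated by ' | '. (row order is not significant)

After WHERE (3 rows):
sales.tag | sales.score | sales.yr | sales.price
C | 6 | 6 | 5
E | 6 | 1 | 3
D | 3 | 1 | 4
After GROUP BY (3 rows):
sales.price | sum_score
5 | 6
3 | 6
4 | 3

== RESULT ==
sales.price | sum_score
5 | 6
3 | 6
4 | 3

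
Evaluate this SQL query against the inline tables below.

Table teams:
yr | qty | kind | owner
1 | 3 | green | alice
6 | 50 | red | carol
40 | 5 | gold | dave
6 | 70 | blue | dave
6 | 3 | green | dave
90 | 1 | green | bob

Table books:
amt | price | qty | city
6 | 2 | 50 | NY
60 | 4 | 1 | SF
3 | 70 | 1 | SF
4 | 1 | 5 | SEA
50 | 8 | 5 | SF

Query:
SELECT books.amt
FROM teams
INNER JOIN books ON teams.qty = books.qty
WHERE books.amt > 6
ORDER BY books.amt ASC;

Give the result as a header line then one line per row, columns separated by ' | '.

== RESULT ==
books.amt
50
60

Derivation:
After JOIN books (5 rows):
teams.yr | teams.qty | teams.kind | teams.owner | books.amt | books.price | books.qty | books.city
6 | 50 | red | carol | 6 | 2 | 50 | NY
40 | 5 | gold | dave | 4 | 1 | 5 | SEA
40 | 5 | gold | dave | 50 | 8 | 5 | SF
90 | 1 | green | bob | 60 | 4 | 1 | SF
90 | 1 | green | bob | 3 | 70 | 1 | SF
After WHERE (2 rows):
teams.yr | teams.qty | teams.kind | teams.owner | books.amt | books.price | books.qty | books.city
40 | 5 | gold | dave | 50 | 8 | 5 | SF
90 | 1 | green | bob | 60 | 4 | 1 | SF
After SELECT (2 rows):
books.amt
50
60
After ORDER BY (2 rows):
books.amt
50
60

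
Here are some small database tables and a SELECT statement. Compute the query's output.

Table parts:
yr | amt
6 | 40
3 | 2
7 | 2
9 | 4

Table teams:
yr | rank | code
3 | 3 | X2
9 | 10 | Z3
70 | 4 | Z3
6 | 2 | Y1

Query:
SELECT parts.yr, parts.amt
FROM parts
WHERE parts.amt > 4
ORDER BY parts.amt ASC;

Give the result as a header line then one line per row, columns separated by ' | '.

== RESULT ==
parts.yr | parts.amt
6 | 40

Derivation:
After WHERE (1 rows):
parts.yr | parts.amt
6 | 40
After SELECT (1 rows):
parts.yr | parts.amt
6 | 40
After ORDER BY (1 rows):
parts.yr | parts.amt
6 | 40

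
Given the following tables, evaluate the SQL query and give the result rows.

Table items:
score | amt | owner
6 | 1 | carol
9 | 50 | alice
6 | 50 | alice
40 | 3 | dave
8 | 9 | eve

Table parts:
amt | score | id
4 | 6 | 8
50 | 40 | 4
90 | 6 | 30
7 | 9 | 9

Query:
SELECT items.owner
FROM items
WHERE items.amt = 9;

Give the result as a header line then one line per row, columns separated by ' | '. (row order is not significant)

== RESULT ==
items.owner
eve

Derivation:
After WHERE (1 rows):
items.score | items.amt | items.owner
8 | 9 | eve
After SELECT (1 rows):
items.owner
eve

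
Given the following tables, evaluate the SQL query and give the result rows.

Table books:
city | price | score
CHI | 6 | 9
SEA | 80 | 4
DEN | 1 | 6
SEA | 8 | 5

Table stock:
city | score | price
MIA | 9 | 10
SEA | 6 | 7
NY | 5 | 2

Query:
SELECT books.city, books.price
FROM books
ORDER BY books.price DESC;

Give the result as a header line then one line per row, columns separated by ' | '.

After SELECT (4 rows):
books.city | books.price
CHI | 6
SEA | 80
DEN | 1
SEA | 8
After ORDER BY (4 rows):
books.city | books.price
SEA | 80
SEA | 8
CHI | 6
DEN | 1

== RESULT ==
books.city | books.price
SEA | 80
SEA | 8
CHI | 6
DEN | 1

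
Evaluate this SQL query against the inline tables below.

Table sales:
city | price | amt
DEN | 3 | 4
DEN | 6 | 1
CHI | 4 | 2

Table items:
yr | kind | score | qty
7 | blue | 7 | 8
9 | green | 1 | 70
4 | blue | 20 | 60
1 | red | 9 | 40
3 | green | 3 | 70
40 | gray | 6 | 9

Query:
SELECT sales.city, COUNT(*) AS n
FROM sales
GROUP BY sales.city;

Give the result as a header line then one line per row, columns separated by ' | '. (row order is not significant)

After GROUP BY (2 rows):
sales.city | n
DEN | 2
CHI | 1

== RESULT ==
sales.city | n
DEN | 2
CHI | 1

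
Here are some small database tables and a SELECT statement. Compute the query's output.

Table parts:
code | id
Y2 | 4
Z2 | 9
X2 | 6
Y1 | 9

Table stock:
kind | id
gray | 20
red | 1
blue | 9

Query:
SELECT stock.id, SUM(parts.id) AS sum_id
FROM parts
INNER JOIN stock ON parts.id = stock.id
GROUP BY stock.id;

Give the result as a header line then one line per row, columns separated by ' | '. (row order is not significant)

== RESULT ==
stock.id | sum_id
9 | 18

Derivation:
After JOIN stock (2 rows):
parts.code | parts.id | stock.kind | stock.id
Z2 | 9 | blue | 9
Y1 | 9 | blue | 9
After GROUP BY (1 rows):
stock.id | sum_id
9 | 18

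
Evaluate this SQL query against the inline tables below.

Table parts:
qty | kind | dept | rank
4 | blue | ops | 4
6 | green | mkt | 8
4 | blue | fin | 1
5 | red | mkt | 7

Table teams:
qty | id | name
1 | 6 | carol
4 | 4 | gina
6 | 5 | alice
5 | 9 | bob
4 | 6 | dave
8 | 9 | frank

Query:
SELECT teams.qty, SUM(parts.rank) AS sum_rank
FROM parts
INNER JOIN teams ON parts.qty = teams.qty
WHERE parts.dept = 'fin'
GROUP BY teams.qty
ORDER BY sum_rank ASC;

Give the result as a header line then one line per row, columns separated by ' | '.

After JOIN teams (6 rows):
parts.qty | parts.kind | parts.dept | parts.rank | teams.qty | teams.id | teams.name
4 | blue | ops | 4 | 4 | 4 | gina
4 | blue | ops | 4 | 4 | 6 | dave
6 | green | mkt | 8 | 6 | 5 | alice
4 | blue | fin | 1 | 4 | 4 | gina
4 | blue | fin | 1 | 4 | 6 | dave
5 | red | mkt | 7 | 5 | 9 | bob
After WHERE (2 rows):
parts.qty | parts.kind | parts.dept | parts.rank | teams.qty | teams.id | teams.name
4 | blue | fin | 1 | 4 | 4 | gina
4 | blue | fin | 1 | 4 | 6 | dave
After GROUP BY (1 rows):
teams.qty | sum_rank
4 | 2
After ORDER BY (1 rows):
teams.qty | sum_rank
4 | 2

== RESULT ==
teams.qty | sum_rank
4 | 2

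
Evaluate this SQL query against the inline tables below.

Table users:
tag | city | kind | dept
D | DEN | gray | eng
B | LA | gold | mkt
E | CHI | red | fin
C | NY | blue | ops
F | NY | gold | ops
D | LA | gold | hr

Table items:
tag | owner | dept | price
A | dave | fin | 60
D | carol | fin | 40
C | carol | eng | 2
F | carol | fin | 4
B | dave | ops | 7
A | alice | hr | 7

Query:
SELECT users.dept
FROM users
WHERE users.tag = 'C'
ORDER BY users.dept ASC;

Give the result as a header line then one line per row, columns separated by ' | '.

== RESULT ==
users.dept
ops

Derivation:
After WHERE (1 rows):
users.tag | users.city | users.kind | users.dept
C | NY | blue | ops
After SELECT (1 rows):
users.dept
ops
After ORDER BY (1 rows):
users.dept
ops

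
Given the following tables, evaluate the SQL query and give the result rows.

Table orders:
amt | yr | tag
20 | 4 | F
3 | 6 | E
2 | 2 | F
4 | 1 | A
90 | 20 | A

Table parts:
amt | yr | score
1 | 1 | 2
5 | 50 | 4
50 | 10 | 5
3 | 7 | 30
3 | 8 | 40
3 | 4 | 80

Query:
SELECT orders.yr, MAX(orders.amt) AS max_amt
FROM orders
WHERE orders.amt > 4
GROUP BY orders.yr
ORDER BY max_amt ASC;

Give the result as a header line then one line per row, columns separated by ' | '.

After WHERE (2 rows):
orders.amt | orders.yr | orders.tag
20 | 4 | F
90 | 20 | A
After GROUP BY (2 rows):
orders.yr | max_amt
4 | 20
20 | 90
After ORDER BY (2 rows):
orders.yr | max_amt
4 | 20
20 | 90

== RESULT ==
orders.yr | max_amt
4 | 20
20 | 90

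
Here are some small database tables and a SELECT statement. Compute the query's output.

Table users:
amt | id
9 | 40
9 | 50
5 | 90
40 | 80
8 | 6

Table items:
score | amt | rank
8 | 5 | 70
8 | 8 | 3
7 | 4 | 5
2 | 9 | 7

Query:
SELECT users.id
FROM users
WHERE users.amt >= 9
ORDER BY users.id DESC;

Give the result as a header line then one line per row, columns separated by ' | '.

== RESULT ==
users.id
80
50
40

Derivation:
After WHERE (3 rows):
users.amt | users.id
9 | 40
9 | 50
40 | 80
After SELECT (3 rows):
users.id
40
50
80
After ORDER BY (3 rows):
users.id
80
50
40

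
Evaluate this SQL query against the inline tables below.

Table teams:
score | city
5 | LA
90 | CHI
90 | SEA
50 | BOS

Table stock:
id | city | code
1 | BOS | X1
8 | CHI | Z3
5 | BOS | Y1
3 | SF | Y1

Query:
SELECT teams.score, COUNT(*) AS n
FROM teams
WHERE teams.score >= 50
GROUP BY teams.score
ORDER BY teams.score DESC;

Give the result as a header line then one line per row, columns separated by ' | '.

After WHERE (3 rows):
teams.score | teams.city
90 | CHI
90 | SEA
50 | BOS
After GROUP BY (2 rows):
teams.score | n
90 | 2
50 | 1
After ORDER BY (2 rows):
teams.score | n
90 | 2
50 | 1

== RESULT ==
teams.score | n
90 | 2
50 | 1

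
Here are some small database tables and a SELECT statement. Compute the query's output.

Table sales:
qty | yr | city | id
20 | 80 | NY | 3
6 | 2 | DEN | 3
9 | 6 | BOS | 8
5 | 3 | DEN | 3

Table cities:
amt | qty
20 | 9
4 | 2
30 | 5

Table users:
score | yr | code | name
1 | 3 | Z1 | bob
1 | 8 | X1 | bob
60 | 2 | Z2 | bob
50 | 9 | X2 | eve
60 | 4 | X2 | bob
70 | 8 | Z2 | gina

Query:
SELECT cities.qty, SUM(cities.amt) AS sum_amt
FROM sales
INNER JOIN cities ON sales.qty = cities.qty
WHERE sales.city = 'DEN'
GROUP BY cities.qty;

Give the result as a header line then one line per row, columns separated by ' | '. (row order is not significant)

== RESULT ==
cities.qty | sum_amt
5 | 30

Derivation:
After JOIN cities (2 rows):
sales.qty | sales.yr | sales.city | sales.id | cities.amt | cities.qty
9 | 6 | BOS | 8 | 20 | 9
5 | 3 | DEN | 3 | 30 | 5
After WHERE (1 rows):
sales.qty | sales.yr | sales.city | sales.id | cities.amt | cities.qty
5 | 3 | DEN | 3 | 30 | 5
After GROUP BY (1 rows):
cities.qty | sum_amt
5 | 30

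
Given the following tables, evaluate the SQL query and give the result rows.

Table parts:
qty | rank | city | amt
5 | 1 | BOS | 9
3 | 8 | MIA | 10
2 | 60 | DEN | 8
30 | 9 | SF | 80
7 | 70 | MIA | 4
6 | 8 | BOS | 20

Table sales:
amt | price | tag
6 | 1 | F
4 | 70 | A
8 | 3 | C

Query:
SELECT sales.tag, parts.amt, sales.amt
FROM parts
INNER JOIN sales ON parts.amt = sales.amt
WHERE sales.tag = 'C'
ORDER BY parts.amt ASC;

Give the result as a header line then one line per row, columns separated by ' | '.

== RESULT ==
sales.tag | parts.amt | sales.amt
C | 8 | 8

Derivation:
After JOIN sales (2 rows):
parts.qty | parts.rank | parts.city | parts.amt | sales.amt | sales.price | sales.tag
2 | 60 | DEN | 8 | 8 | 3 | C
7 | 70 | MIA | 4 | 4 | 70 | A
After WHERE (1 rows):
parts.qty | parts.rank | parts.city | parts.amt | sales.amt | sales.price | sales.tag
2 | 60 | DEN | 8 | 8 | 3 | C
After SELECT (1 rows):
sales.tag | parts.amt | sales.amt
C | 8 | 8
After ORDER BY (1 rows):
sales.tag | parts.amt | sales.amt
C | 8 | 8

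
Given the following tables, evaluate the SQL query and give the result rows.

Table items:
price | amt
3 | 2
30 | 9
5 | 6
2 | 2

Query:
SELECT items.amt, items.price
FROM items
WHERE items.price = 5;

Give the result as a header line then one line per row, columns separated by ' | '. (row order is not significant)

After WHERE (1 rows):
items.price | items.amt
5 | 6
After SELECT (1 rows):
items.amt | items.price
6 | 5

== RESULT ==
items.amt | items.price
6 | 5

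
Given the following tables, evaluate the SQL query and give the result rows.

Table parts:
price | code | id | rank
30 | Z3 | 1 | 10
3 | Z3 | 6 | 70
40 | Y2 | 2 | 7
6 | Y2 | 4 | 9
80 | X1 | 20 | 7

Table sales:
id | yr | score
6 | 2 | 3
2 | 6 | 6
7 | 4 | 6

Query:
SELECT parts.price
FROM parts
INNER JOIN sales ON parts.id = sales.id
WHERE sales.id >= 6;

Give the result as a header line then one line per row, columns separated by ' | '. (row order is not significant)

== RESULT ==
parts.price
3

Derivation:
After JOIN sales (2 rows):
parts.price | parts.code | parts.id | parts.rank | sales.id | sales.yr | sales.score
3 | Z3 | 6 | 70 | 6 | 2 | 3
40 | Y2 | 2 | 7 | 2 | 6 | 6
After WHERE (1 rows):
parts.price | parts.code | parts.id | parts.rank | sales.id | sales.yr | sales.score
3 | Z3 | 6 | 70 | 6 | 2 | 3
After SELECT (1 rows):
parts.price
3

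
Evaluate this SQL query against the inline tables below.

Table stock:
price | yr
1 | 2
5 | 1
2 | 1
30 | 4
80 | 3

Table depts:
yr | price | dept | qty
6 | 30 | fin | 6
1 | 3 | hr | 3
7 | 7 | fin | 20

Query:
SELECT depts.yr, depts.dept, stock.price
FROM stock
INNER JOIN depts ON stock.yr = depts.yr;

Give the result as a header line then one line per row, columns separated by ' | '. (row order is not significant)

== RESULT ==
depts.yr | depts.dept | stock.price
1 | hr | 5
1 | hr | 2

Derivation:
After JOIN depts (2 rows):
stock.price | stock.yr | depts.yr | depts.price | depts.dept | depts.qty
5 | 1 | 1 | 3 | hr | 3
2 | 1 | 1 | 3 | hr | 3
After SELECT (2 rows):
depts.yr | depts.dept | stock.price
1 | hr | 5
1 | hr | 2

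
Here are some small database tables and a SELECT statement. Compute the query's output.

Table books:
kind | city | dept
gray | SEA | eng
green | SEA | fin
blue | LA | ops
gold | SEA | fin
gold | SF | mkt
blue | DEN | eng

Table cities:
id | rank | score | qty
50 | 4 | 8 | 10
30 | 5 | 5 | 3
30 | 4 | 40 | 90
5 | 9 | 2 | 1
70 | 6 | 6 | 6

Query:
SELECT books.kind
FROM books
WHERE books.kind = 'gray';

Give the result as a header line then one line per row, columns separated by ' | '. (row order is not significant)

== RESULT ==
books.kind
gray

Derivation:
After WHERE (1 rows):
books.kind | books.city | books.dept
gray | SEA | eng
After SELECT (1 rows):
books.kind
gray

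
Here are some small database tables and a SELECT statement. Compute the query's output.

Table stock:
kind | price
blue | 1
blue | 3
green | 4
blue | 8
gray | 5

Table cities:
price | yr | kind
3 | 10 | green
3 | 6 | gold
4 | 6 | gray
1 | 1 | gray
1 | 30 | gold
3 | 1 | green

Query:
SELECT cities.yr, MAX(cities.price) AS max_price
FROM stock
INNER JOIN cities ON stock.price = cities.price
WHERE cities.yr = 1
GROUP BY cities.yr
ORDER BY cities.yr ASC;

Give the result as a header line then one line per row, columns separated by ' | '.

== RESULT ==
cities.yr | max_price
1 | 3

Derivation:
After JOIN cities (6 rows):
stock.kind | stock.price | cities.price | cities.yr | cities.kind
blue | 1 | 1 | 1 | gray
blue | 1 | 1 | 30 | gold
blue | 3 | 3 | 10 | green
blue | 3 | 3 | 6 | gold
blue | 3 | 3 | 1 | green
green | 4 | 4 | 6 | gray
After WHERE (2 rows):
stock.kind | stock.price | cities.price | cities.yr | cities.kind
blue | 1 | 1 | 1 | gray
blue | 3 | 3 | 1 | green
After GROUP BY (1 rows):
cities.yr | max_price
1 | 3
After ORDER BY (1 rows):
cities.yr | max_price
1 | 3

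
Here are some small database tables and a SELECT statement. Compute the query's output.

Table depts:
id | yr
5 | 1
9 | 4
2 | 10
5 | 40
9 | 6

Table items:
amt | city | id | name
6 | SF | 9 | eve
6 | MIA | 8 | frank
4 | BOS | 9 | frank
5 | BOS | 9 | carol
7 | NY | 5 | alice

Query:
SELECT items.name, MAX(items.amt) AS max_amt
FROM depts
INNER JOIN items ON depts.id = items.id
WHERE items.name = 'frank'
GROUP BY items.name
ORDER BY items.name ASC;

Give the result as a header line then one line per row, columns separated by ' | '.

== RESULT ==
items.name | max_amt
frank | 4

Derivation:
After JOIN items (8 rows):
depts.id | depts.yr | items.amt | items.city | items.id | items.name
5 | 1 | 7 | NY | 5 | alice
9 | 4 | 6 | SF | 9 | eve
9 | 4 | 4 | BOS | 9 | frank
9 | 4 | 5 | BOS | 9 | carol
5 | 40 | 7 | NY | 5 | alice
9 | 6 | 6 | SF | 9 | eve
9 | 6 | 4 | BOS | 9 | frank
9 | 6 | 5 | BOS | 9 | carol
After WHERE (2 rows):
depts.id | depts.yr | items.amt | items.city | items.id | items.name
9 | 4 | 4 | BOS | 9 | frank
9 | 6 | 4 | BOS | 9 | frank
After GROUP BY (1 rows):
items.name | max_amt
frank | 4
After ORDER BY (1 rows):
items.name | max_amt
frank | 4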